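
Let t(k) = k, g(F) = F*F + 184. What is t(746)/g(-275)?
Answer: 746/75809 ≈ 0.0098405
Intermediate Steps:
g(F) = 184 + F**2 (g(F) = F**2 + 184 = 184 + F**2)
t(746)/g(-275) = 746/(184 + (-275)**2) = 746/(184 + 75625) = 746/75809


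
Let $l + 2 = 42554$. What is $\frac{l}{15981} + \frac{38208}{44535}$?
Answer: $\frac{278406152}{79079315} \approx 3.5206$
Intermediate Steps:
$l = 42552$ ($l = -2 + 42554 = 42552$)
$\frac{l}{15981} + \frac{38208}{44535} = \frac{42552}{15981} + \frac{38208}{44535} = 42552 \cdot \frac{1}{15981} + 38208 \cdot \frac{1}{44535} = \frac{14184}{5327} + \frac{12736}{14845} = \frac{278406152}{79079315}$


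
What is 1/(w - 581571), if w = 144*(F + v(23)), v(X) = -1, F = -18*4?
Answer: -1/592083 ≈ -1.6890e-6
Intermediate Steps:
F = -72
w = -10512 (w = 144*(-72 - 1) = 144*(-73) = -10512)
1/(w - 581571) = 1/(-10512 - 581571) = 1/(-592083) = -1/592083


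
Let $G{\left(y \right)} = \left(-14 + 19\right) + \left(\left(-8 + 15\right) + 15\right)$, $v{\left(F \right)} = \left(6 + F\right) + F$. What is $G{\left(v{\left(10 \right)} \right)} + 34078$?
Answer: $34105$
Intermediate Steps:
$v{\left(F \right)} = 6 + 2 F$
$G{\left(y \right)} = 27$ ($G{\left(y \right)} = 5 + \left(7 + 15\right) = 5 + 22 = 27$)
$G{\left(v{\left(10 \right)} \right)} + 34078 = 27 + 34078 = 34105$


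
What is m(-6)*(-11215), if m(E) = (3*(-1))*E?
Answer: -201870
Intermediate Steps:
m(E) = -3*E
m(-6)*(-11215) = -3*(-6)*(-11215) = 18*(-11215) = -201870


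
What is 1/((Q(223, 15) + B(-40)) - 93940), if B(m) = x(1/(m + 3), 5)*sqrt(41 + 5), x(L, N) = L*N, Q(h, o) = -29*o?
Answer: -5167975/487727640579 + 37*sqrt(46)/2438638202895 ≈ -1.0596e-5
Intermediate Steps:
B(m) = 5*sqrt(46)/(3 + m) (B(m) = (5/(m + 3))*sqrt(41 + 5) = (5/(3 + m))*sqrt(46) = 5*sqrt(46)/(3 + m))
1/((Q(223, 15) + B(-40)) - 93940) = 1/((-29*15 + 5*sqrt(46)/(3 - 40)) - 93940) = 1/((-435 + 5*sqrt(46)/(-37)) - 93940) = 1/((-435 + 5*sqrt(46)*(-1/37)) - 93940) = 1/((-435 - 5*sqrt(46)/37) - 93940) = 1/(-94375 - 5*sqrt(46)/37)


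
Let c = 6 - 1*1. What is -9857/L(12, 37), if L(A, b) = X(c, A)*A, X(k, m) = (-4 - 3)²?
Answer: -9857/588 ≈ -16.764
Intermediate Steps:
c = 5 (c = 6 - 1 = 5)
X(k, m) = 49 (X(k, m) = (-7)² = 49)
L(A, b) = 49*A
-9857/L(12, 37) = -9857/(49*12) = -9857/588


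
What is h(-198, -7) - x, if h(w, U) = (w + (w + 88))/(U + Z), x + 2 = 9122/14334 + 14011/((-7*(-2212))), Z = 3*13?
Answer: -2034429599/221947656 ≈ -9.1663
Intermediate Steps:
Z = 39
x = -50908295/110973828 (x = -2 + (9122/14334 + 14011/((-7*(-2212)))) = -2 + (9122*(1/14334) + 14011/15484) = -2 + (4561/7167 + 14011*(1/15484)) = -2 + (4561/7167 + 14011/15484) = -2 + 171039361/110973828 = -50908295/110973828 ≈ -0.45874)
h(w, U) = (88 + 2*w)/(39 + U) (h(w, U) = (w + (w + 88))/(U + 39) = (w + (88 + w))/(39 + U) = (88 + 2*w)/(39 + U))
h(-198, -7) - x = 2*(44 - 198)/(39 - 7) - 1*(-50908295/110973828) = 2*(-154)/32 + 50908295/110973828 = 2*(1/32)*(-154) + 50908295/110973828 = -77/8 + 50908295/110973828 = -2034429599/221947656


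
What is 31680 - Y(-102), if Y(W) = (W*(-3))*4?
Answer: 30456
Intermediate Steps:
Y(W) = -12*W (Y(W) = -3*W*4 = -12*W)
31680 - Y(-102) = 31680 - (-12)*(-102) = 31680 - 1*1224 = 31680 - 1224 = 30456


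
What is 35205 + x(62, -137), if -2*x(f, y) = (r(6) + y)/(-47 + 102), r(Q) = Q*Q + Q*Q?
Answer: 774523/22 ≈ 35206.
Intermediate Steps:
r(Q) = 2*Q**2 (r(Q) = Q**2 + Q**2 = 2*Q**2)
x(f, y) = -36/55 - y/110 (x(f, y) = -(2*6**2 + y)/(2*(-47 + 102)) = -(2*36 + y)/(2*55) = -(72 + y)/(2*55) = -(72/55 + y/55)/2 = -36/55 - y/110)
35205 + x(62, -137) = 35205 + (-36/55 - 1/110*(-137)) = 35205 + (-36/55 + 137/110) = 35205 + 13/22 = 774523/22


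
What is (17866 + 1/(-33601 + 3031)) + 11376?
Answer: 893927939/30570 ≈ 29242.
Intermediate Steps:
(17866 + 1/(-33601 + 3031)) + 11376 = (17866 + 1/(-30570)) + 11376 = (17866 - 1/30570) + 11376 = 546163619/30570 + 11376 = 893927939/30570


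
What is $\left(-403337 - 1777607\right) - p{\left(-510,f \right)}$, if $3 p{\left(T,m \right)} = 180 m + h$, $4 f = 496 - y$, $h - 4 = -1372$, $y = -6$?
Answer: $-2188018$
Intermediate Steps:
$h = -1368$ ($h = 4 - 1372 = -1368$)
$f = \frac{251}{2}$ ($f = \frac{496 - -6}{4} = \frac{496 + 6}{4} = \frac{1}{4} \cdot 502 = \frac{251}{2} \approx 125.5$)
$p{\left(T,m \right)} = -456 + 60 m$ ($p{\left(T,m \right)} = \frac{180 m - 1368}{3} = \frac{-1368 + 180 m}{3} = -456 + 60 m$)
$\left(-403337 - 1777607\right) - p{\left(-510,f \right)} = \left(-403337 - 1777607\right) - \left(-456 + 60 \cdot \frac{251}{2}\right) = \left(-403337 - 1777607\right) - \left(-456 + 7530\right) = -2180944 - 7074 = -2188018$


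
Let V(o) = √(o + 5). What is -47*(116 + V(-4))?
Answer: -5499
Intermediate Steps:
V(o) = √(5 + o)
-47*(116 + V(-4)) = -47*(116 + √(5 - 4)) = -47*(116 + √1) = -47*(116 + 1) = -47*117 = -5499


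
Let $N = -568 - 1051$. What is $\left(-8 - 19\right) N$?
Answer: $43713$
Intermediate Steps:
$N = -1619$ ($N = -568 - 1051 = -1619$)
$\left(-8 - 19\right) N = \left(-8 - 19\right) \left(-1619\right) = \left(-27\right) \left(-1619\right) = 43713$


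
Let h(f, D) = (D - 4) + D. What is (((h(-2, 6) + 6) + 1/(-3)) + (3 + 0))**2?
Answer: 2500/9 ≈ 277.78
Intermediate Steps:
h(f, D) = -4 + 2*D (h(f, D) = (-4 + D) + D = -4 + 2*D)
(((h(-2, 6) + 6) + 1/(-3)) + (3 + 0))**2 = ((((-4 + 2*6) + 6) + 1/(-3)) + (3 + 0))**2 = ((((-4 + 12) + 6) - 1/3) + 3)**2 = (((8 + 6) - 1/3) + 3)**2 = ((14 - 1/3) + 3)**2 = (41/3 + 3)**2 = (50/3)**2 = 2500/9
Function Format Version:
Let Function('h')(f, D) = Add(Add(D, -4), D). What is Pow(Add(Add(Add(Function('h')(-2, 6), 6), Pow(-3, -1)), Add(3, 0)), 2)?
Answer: Rational(2500, 9) ≈ 277.78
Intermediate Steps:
Function('h')(f, D) = Add(-4, Mul(2, D)) (Function('h')(f, D) = Add(Add(-4, D), D) = Add(-4, Mul(2, D)))
Pow(Add(Add(Add(Function('h')(-2, 6), 6), Pow(-3, -1)), Add(3, 0)), 2) = Pow(Add(Add(Add(Add(-4, Mul(2, 6)), 6), Pow(-3, -1)), Add(3, 0)), 2) = Pow(Add(Add(Add(Add(-4, 12), 6), Rational(-1, 3)), 3), 2) = Pow(Add(Add(Add(8, 6), Rational(-1, 3)), 3), 2) = Pow(Add(Add(14, Rational(-1, 3)), 3), 2) = Pow(Add(Rational(41, 3), 3), 2) = Pow(Rational(50, 3), 2) = Rational(2500, 9)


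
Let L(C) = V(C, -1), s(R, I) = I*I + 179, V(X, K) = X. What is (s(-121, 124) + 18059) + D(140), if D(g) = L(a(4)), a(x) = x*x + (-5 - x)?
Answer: 33621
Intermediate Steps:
a(x) = -5 + x² - x (a(x) = x² + (-5 - x) = -5 + x² - x)
s(R, I) = 179 + I² (s(R, I) = I² + 179 = 179 + I²)
L(C) = C
D(g) = 7 (D(g) = -5 + 4² - 1*4 = -5 + 16 - 4 = 7)
(s(-121, 124) + 18059) + D(140) = ((179 + 124²) + 18059) + 7 = ((179 + 15376) + 18059) + 7 = (15555 + 18059) + 7 = 33614 + 7 = 33621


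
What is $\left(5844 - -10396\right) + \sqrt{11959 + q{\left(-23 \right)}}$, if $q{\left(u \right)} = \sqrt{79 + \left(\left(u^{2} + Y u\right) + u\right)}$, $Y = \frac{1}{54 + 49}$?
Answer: $16240 + \frac{\sqrt{126873031 + 206 \sqrt{1550974}}}{103} \approx 16349.0$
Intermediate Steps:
$Y = \frac{1}{103} \approx 0.0097087$
$q{\left(u \right)} = \sqrt{79 + u^{2} + \frac{104 u}{103}}$ ($q{\left(u \right)} = \sqrt{79 + \left(\left(u^{2} + \frac{u}{103}\right) + u\right)} = \sqrt{79 + \left(u^{2} + \frac{104 u}{103}\right)} = \sqrt{79 + u^{2} + \frac{104 u}{103}}$)
$\left(5844 - -10396\right) + \sqrt{11959 + q{\left(-23 \right)}} = \left(5844 - -10396\right) + \sqrt{11959 + \frac{\sqrt{838111 + 10609 \left(-23\right)^{2} + 10712 \left(-23\right)}}{103}} = \left(5844 + 10396\right) + \sqrt{11959 + \frac{\sqrt{838111 + 10609 \cdot 529 - 246376}}{103}} = 16240 + \sqrt{11959 + \frac{\sqrt{838111 + 5612161 - 246376}}{103}} = 16240 + \sqrt{11959 + \frac{\sqrt{6203896}}{103}} = 16240 + \sqrt{11959 + \frac{2 \sqrt{1550974}}{103}}$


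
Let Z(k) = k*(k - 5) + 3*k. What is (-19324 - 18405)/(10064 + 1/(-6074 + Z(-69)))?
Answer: -44331575/11825199 ≈ -3.7489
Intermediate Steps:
Z(k) = 3*k + k*(-5 + k) (Z(k) = k*(-5 + k) + 3*k = 3*k + k*(-5 + k))
(-19324 - 18405)/(10064 + 1/(-6074 + Z(-69))) = (-19324 - 18405)/(10064 + 1/(-6074 - 69*(-2 - 69))) = -37729/(10064 + 1/(-6074 - 69*(-71))) = -37729/(10064 + 1/(-6074 + 4899)) = -37729/(10064 + 1/(-1175)) = -37729/(10064 - 1/1175) = -37729/11825199/1175 = -37729*1175/11825199 = -44331575/11825199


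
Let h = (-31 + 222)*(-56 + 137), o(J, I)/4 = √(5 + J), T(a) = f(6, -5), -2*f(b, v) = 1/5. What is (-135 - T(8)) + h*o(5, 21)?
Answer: -1349/10 + 61884*√10 ≈ 1.9556e+5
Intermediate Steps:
f(b, v) = -⅒ (f(b, v) = -½/5 = -½*⅕ = -⅒)
T(a) = -⅒
o(J, I) = 4*√(5 + J)
h = 15471 (h = 191*81 = 15471)
(-135 - T(8)) + h*o(5, 21) = (-135 - 1*(-⅒)) + 15471*(4*√(5 + 5)) = (-135 + ⅒) + 15471*(4*√10) = -1349/10 + 61884*√10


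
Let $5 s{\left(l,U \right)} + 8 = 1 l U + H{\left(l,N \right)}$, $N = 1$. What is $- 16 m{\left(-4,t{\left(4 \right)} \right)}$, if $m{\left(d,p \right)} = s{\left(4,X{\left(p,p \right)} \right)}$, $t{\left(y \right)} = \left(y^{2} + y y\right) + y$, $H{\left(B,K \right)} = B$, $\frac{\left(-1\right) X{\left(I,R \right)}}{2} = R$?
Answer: $\frac{4672}{5} \approx 934.4$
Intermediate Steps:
$X{\left(I,R \right)} = - 2 R$
$t{\left(y \right)} = y + 2 y^{2}$ ($t{\left(y \right)} = \left(y^{2} + y^{2}\right) + y = 2 y^{2} + y = y + 2 y^{2}$)
$s{\left(l,U \right)} = - \frac{8}{5} + \frac{l}{5} + \frac{U l}{5}$ ($s{\left(l,U \right)} = - \frac{8}{5} + \frac{1 l U + l}{5} = - \frac{8}{5} + \frac{l U + l}{5} = - \frac{8}{5} + \frac{U l + l}{5} = - \frac{8}{5} + \frac{l + U l}{5} = - \frac{8}{5} + \left(\frac{l}{5} + \frac{U l}{5}\right) = - \frac{8}{5} + \frac{l}{5} + \frac{U l}{5}$)
$m{\left(d,p \right)} = - \frac{4}{5} - \frac{8 p}{5}$ ($m{\left(d,p \right)} = - \frac{8}{5} + \frac{1}{5} \cdot 4 + \frac{1}{5} \left(- 2 p\right) 4 = - \frac{8}{5} + \frac{4}{5} - \frac{8 p}{5} = - \frac{4}{5} - \frac{8 p}{5}$)
$- 16 m{\left(-4,t{\left(4 \right)} \right)} = - 16 \left(- \frac{4}{5} - \frac{8 \cdot 4 \left(1 + 2 \cdot 4\right)}{5}\right) = - 16 \left(- \frac{4}{5} - \frac{8 \cdot 4 \left(1 + 8\right)}{5}\right) = - 16 \left(- \frac{4}{5} - \frac{8 \cdot 4 \cdot 9}{5}\right) = - 16 \left(- \frac{4}{5} - \frac{288}{5}\right) = \left(-16\right) \left(- \frac{292}{5}\right) = \frac{4672}{5}$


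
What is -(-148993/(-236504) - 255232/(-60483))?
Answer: -69374932547/14304471432 ≈ -4.8499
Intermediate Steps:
-(-148993/(-236504) - 255232/(-60483)) = -(-148993*(-1/236504) - 255232*(-1/60483)) = -(148993/236504 + 255232/60483) = -1*69374932547/14304471432 = -69374932547/14304471432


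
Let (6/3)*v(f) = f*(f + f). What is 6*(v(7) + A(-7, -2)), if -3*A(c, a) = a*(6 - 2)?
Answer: 310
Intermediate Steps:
A(c, a) = -4*a/3 (A(c, a) = -a*(6 - 2)/3 = -a*4/3 = -4*a/3)
v(f) = f² (v(f) = (f*(f + f))/2 = (f*(2*f))/2 = (2*f²)/2 = f²)
6*(v(7) + A(-7, -2)) = 6*(7² - 4/3*(-2)) = 6*(49 + 8/3) = 6*(155/3) = 310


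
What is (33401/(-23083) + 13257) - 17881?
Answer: -106769193/23083 ≈ -4625.4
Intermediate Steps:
(33401/(-23083) + 13257) - 17881 = (33401*(-1/23083) + 13257) - 17881 = (-33401/23083 + 13257) - 17881 = 305977930/23083 - 17881 = -106769193/23083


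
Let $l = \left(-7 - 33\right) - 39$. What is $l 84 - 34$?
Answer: $-6670$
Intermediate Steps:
$l = -79$ ($l = -40 - 39 = -79$)
$l 84 - 34 = \left(-79\right) 84 - 34 = -6636 - 34 = -6670$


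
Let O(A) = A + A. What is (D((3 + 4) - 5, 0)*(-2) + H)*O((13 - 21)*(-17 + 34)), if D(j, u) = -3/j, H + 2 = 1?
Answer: -544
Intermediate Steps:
H = -1 (H = -2 + 1 = -1)
O(A) = 2*A
(D((3 + 4) - 5, 0)*(-2) + H)*O((13 - 21)*(-17 + 34)) = (-3/((3 + 4) - 5)*(-2) - 1)*(2*((13 - 21)*(-17 + 34))) = (-3/(7 - 5)*(-2) - 1)*(2*(-8*17)) = (-3/2*(-2) - 1)*(2*(-136)) = (-3*½*(-2) - 1)*(-272) = (-3/2*(-2) - 1)*(-272) = (3 - 1)*(-272) = 2*(-272) = -544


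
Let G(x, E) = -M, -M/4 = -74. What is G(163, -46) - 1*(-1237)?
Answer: 941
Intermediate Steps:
M = 296 (M = -4*(-74) = 296)
G(x, E) = -296 (G(x, E) = -1*296 = -296)
G(163, -46) - 1*(-1237) = -296 - 1*(-1237) = -296 + 1237 = 941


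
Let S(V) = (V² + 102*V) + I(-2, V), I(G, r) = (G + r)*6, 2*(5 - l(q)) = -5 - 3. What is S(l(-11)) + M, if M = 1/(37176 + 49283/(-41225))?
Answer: 93845008366/90148901 ≈ 1041.0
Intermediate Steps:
M = 2425/90148901 (M = 1/(37176 + 49283*(-1/41225)) = 1/(37176 - 2899/2425) = 1/(90148901/2425) = 2425/90148901 ≈ 2.6900e-5)
l(q) = 9 (l(q) = 5 - (-5 - 3)/2 = 5 - ½*(-8) = 5 + 4 = 9)
I(G, r) = 6*G + 6*r
S(V) = -12 + V² + 108*V (S(V) = (V² + 102*V) + (6*(-2) + 6*V) = (V² + 102*V) + (-12 + 6*V) = -12 + V² + 108*V)
S(l(-11)) + M = (-12 + 9² + 108*9) + 2425/90148901 = (-12 + 81 + 972) + 2425/90148901 = 1041 + 2425/90148901 = 93845008366/90148901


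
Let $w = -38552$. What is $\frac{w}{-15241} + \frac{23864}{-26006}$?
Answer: $\frac{319436044}{198178723} \approx 1.6119$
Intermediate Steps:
$\frac{w}{-15241} + \frac{23864}{-26006} = - \frac{38552}{-15241} + \frac{23864}{-26006} = \left(-38552\right) \left(- \frac{1}{15241}\right) + 23864 \left(- \frac{1}{26006}\right) = \frac{38552}{15241} - \frac{11932}{13003} = \frac{319436044}{198178723}$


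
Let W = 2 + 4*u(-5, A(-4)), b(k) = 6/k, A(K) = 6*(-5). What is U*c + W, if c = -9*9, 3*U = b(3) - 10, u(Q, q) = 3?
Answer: 230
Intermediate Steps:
A(K) = -30
W = 14 (W = 2 + 4*3 = 2 + 12 = 14)
U = -8/3 (U = (6/3 - 10)/3 = (6*(⅓) - 10)/3 = (2 - 10)/3 = (⅓)*(-8) = -8/3 ≈ -2.6667)
c = -81
U*c + W = -8/3*(-81) + 14 = 216 + 14 = 230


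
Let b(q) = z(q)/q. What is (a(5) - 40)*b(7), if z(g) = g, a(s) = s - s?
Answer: -40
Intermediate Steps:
a(s) = 0
b(q) = 1 (b(q) = q/q = 1)
(a(5) - 40)*b(7) = (0 - 40)*1 = -40*1 = -40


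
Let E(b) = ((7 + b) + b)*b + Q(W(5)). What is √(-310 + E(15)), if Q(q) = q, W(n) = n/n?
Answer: √246 ≈ 15.684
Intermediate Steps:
W(n) = 1
E(b) = 1 + b*(7 + 2*b) (E(b) = ((7 + b) + b)*b + 1 = (7 + 2*b)*b + 1 = b*(7 + 2*b) + 1 = 1 + b*(7 + 2*b))
√(-310 + E(15)) = √(-310 + (1 + 2*15² + 7*15)) = √(-310 + (1 + 2*225 + 105)) = √(-310 + (1 + 450 + 105)) = √(-310 + 556) = √246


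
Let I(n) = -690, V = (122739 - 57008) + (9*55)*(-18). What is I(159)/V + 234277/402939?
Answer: 13033825507/22895396919 ≈ 0.56928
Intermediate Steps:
V = 56821 (V = 65731 + 495*(-18) = 65731 - 8910 = 56821)
I(159)/V + 234277/402939 = -690/56821 + 234277/402939 = 13033825507/22895396919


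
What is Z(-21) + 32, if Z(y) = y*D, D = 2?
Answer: -10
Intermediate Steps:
Z(y) = 2*y (Z(y) = y*2 = 2*y)
Z(-21) + 32 = 2*(-21) + 32 = -42 + 32 = -10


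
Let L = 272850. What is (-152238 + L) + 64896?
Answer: 185508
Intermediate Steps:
(-152238 + L) + 64896 = (-152238 + 272850) + 64896 = 120612 + 64896 = 185508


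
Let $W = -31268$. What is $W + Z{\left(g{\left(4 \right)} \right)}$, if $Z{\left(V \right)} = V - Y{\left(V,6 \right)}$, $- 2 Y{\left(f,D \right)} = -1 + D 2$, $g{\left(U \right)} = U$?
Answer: $- \frac{62517}{2} \approx -31259.0$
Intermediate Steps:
$Y{\left(f,D \right)} = \frac{1}{2} - D$ ($Y{\left(f,D \right)} = - \frac{-1 + D 2}{2} = - \frac{-1 + 2 D}{2} = \frac{1}{2} - D$)
$Z{\left(V \right)} = \frac{11}{2} + V$ ($Z{\left(V \right)} = V - \left(\frac{1}{2} - 6\right) = V - - \frac{11}{2} = V + \frac{11}{2} = \frac{11}{2} + V$)
$W + Z{\left(g{\left(4 \right)} \right)} = -31268 + \left(\frac{11}{2} + 4\right) = -31268 + \frac{19}{2} = - \frac{62517}{2}$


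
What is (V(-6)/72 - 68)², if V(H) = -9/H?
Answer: 10647169/2304 ≈ 4621.2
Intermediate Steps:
(V(-6)/72 - 68)² = (-9/(-6)/72 - 68)² = (-9*(-⅙)*(1/72) - 68)² = ((3/2)*(1/72) - 68)² = (1/48 - 68)² = (-3263/48)² = 10647169/2304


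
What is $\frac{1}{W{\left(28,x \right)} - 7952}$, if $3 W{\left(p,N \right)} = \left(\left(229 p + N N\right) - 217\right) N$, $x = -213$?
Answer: $- \frac{1}{3668996} \approx -2.7255 \cdot 10^{-7}$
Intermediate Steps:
$W{\left(p,N \right)} = \frac{N \left(-217 + N^{2} + 229 p\right)}{3}$ ($W{\left(p,N \right)} = \frac{\left(\left(229 p + N N\right) - 217\right) N}{3} = \frac{\left(\left(229 p + N^{2}\right) - 217\right) N}{3} = \frac{\left(\left(N^{2} + 229 p\right) - 217\right) N}{3} = \frac{\left(-217 + N^{2} + 229 p\right) N}{3} = \frac{N \left(-217 + N^{2} + 229 p\right)}{3}$)
$\frac{1}{W{\left(28,x \right)} - 7952} = \frac{1}{\frac{1}{3} \left(-213\right) \left(-217 + \left(-213\right)^{2} + 229 \cdot 28\right) - 7952} = \frac{1}{\frac{1}{3} \left(-213\right) \left(-217 + 45369 + 6412\right) - 7952} = \frac{1}{\frac{1}{3} \left(-213\right) 51564 - 7952} = \frac{1}{-3661044 - 7952} = \frac{1}{-3668996} = - \frac{1}{3668996}$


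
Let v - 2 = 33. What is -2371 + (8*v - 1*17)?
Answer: -2108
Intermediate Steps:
v = 35 (v = 2 + 33 = 35)
-2371 + (8*v - 1*17) = -2371 + (8*35 - 1*17) = -2371 + (280 - 17) = -2371 + 263 = -2108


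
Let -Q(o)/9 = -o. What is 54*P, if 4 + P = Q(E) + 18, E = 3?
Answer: 2214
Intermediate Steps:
Q(o) = 9*o (Q(o) = -(-9)*o = 9*o)
P = 41 (P = -4 + (9*3 + 18) = -4 + (27 + 18) = -4 + 45 = 41)
54*P = 54*41 = 2214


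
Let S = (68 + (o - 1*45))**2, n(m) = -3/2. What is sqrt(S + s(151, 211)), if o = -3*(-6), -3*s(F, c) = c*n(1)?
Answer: 3*sqrt(794)/2 ≈ 42.267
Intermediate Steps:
n(m) = -3/2 (n(m) = -3*1/2 = -3/2)
s(F, c) = c/2 (s(F, c) = -c*(-3)/(3*2) = -(-1)*c/2 = c/2)
o = 18
S = 1681 (S = (68 + (18 - 1*45))**2 = (68 + (18 - 45))**2 = (68 - 27)**2 = 41**2 = 1681)
sqrt(S + s(151, 211)) = sqrt(1681 + (1/2)*211) = sqrt(1681 + 211/2) = sqrt(3573/2) = 3*sqrt(794)/2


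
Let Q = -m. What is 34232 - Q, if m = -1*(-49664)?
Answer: 83896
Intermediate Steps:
m = 49664
Q = -49664 (Q = -1*49664 = -49664)
34232 - Q = 34232 - 1*(-49664) = 34232 + 49664 = 83896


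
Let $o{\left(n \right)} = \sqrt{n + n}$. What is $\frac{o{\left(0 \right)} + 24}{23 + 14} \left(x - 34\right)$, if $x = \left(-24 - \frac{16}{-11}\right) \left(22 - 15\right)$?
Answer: $- \frac{50640}{407} \approx -124.42$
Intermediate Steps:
$x = - \frac{1736}{11}$ ($x = \left(-24 - - \frac{16}{11}\right) 7 = \left(-24 + \frac{16}{11}\right) 7 = \left(- \frac{248}{11}\right) 7 = - \frac{1736}{11} \approx -157.82$)
$o{\left(n \right)} = \sqrt{2} \sqrt{n}$ ($o{\left(n \right)} = \sqrt{2 n} = \sqrt{2} \sqrt{n}$)
$\frac{o{\left(0 \right)} + 24}{23 + 14} \left(x - 34\right) = \frac{\sqrt{2} \sqrt{0} + 24}{23 + 14} \left(- \frac{1736}{11} - 34\right) = \frac{\sqrt{2} \cdot 0 + 24}{37} \left(- \frac{2110}{11}\right) = \left(0 + 24\right) \frac{1}{37} \left(- \frac{2110}{11}\right) = 24 \cdot \frac{1}{37} \left(- \frac{2110}{11}\right) = \frac{24}{37} \left(- \frac{2110}{11}\right) = - \frac{50640}{407}$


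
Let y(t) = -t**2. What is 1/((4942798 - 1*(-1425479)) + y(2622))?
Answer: -1/506607 ≈ -1.9739e-6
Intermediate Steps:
1/((4942798 - 1*(-1425479)) + y(2622)) = 1/((4942798 - 1*(-1425479)) - 1*2622**2) = 1/((4942798 + 1425479) - 1*6874884) = 1/(6368277 - 6874884) = 1/(-506607) = -1/506607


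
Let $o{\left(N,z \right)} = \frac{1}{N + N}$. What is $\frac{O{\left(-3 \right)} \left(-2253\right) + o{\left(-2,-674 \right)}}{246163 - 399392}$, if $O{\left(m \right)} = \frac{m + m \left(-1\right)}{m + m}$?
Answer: $\frac{1}{612916} \approx 1.6315 \cdot 10^{-6}$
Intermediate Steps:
$O{\left(m \right)} = 0$ ($O{\left(m \right)} = \frac{m - m}{2 m} = 0 \frac{1}{2 m} = 0$)
$o{\left(N,z \right)} = \frac{1}{2 N}$
$\frac{O{\left(-3 \right)} \left(-2253\right) + o{\left(-2,-674 \right)}}{246163 - 399392} = \frac{0 \left(-2253\right) + \frac{1}{2 \left(-2\right)}}{246163 - 399392} = \frac{0 + \frac{1}{2} \left(- \frac{1}{2}\right)}{-153229} = \left(0 - \frac{1}{4}\right) \left(- \frac{1}{153229}\right) = \left(- \frac{1}{4}\right) \left(- \frac{1}{153229}\right) = \frac{1}{612916}$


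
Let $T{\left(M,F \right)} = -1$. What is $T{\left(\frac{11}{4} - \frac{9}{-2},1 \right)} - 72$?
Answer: $-73$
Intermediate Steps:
$T{\left(\frac{11}{4} - \frac{9}{-2},1 \right)} - 72 = -1 - 72 = -73$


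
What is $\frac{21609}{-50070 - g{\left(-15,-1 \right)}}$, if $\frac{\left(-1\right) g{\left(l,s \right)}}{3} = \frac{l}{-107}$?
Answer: $- \frac{770721}{1785815} \approx -0.43158$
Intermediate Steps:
$g{\left(l,s \right)} = \frac{3 l}{107}$ ($g{\left(l,s \right)} = - 3 \frac{l}{-107} = - 3 l \left(- \frac{1}{107}\right) = - 3 \left(- \frac{l}{107}\right) = \frac{3 l}{107}$)
$\frac{21609}{-50070 - g{\left(-15,-1 \right)}} = \frac{21609}{-50070 - \frac{3}{107} \left(-15\right)} = \frac{21609}{-50070 - - \frac{45}{107}} = \frac{21609}{-50070 + \frac{45}{107}} = \frac{21609}{- \frac{5357445}{107}} = 21609 \left(- \frac{107}{5357445}\right) = - \frac{770721}{1785815}$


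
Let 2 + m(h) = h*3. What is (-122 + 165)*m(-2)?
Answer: -344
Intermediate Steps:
m(h) = -2 + 3*h (m(h) = -2 + h*3 = -2 + 3*h)
(-122 + 165)*m(-2) = (-122 + 165)*(-2 + 3*(-2)) = 43*(-2 - 6) = 43*(-8) = -344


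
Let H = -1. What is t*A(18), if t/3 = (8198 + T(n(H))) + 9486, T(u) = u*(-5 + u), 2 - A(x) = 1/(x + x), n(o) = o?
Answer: 627995/6 ≈ 1.0467e+5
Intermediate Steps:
A(x) = 2 - 1/(2*x) (A(x) = 2 - 1/(x + x) = 2 - 1/(2*x))
t = 53070 (t = 3*((8198 - (-5 - 1)) + 9486) = 3*((8198 - 1*(-6)) + 9486) = 3*((8198 + 6) + 9486) = 3*(8204 + 9486) = 3*17690 = 53070)
t*A(18) = 53070*(2 - ½/18) = 53070*(2 - ½*1/18) = 53070*(2 - 1/36) = 53070*(71/36) = 627995/6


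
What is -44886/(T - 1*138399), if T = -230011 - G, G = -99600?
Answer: 22443/134405 ≈ 0.16698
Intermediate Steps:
T = -130411 (T = -230011 - 1*(-99600) = -230011 + 99600 = -130411)
-44886/(T - 1*138399) = -44886/(-130411 - 1*138399) = -44886/(-130411 - 138399) = -44886/(-268810) = -44886*(-1/268810) = 22443/134405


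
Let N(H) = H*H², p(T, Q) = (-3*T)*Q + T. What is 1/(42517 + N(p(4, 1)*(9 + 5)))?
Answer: -1/1362411 ≈ -7.3399e-7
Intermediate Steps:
p(T, Q) = T - 3*Q*T (p(T, Q) = -3*Q*T + T = T - 3*Q*T)
N(H) = H³
1/(42517 + N(p(4, 1)*(9 + 5))) = 1/(42517 + ((4*(1 - 3*1))*(9 + 5))³) = 1/(42517 + ((4*(1 - 3))*14)³) = 1/(42517 + ((4*(-2))*14)³) = 1/(42517 + (-8*14)³) = 1/(42517 + (-112)³) = 1/(42517 - 1404928) = 1/(-1362411) = -1/1362411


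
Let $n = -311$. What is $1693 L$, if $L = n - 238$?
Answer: $-929457$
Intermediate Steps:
$L = -549$ ($L = -311 - 238 = -549$)
$1693 L = 1693 \left(-549\right) = -929457$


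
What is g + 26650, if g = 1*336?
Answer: 26986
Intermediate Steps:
g = 336
g + 26650 = 336 + 26650 = 26986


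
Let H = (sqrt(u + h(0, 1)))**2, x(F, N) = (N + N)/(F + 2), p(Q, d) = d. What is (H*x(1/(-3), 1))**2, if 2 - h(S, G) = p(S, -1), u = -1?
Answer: 144/25 ≈ 5.7600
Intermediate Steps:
h(S, G) = 3 (h(S, G) = 2 - 1*(-1) = 2 + 1 = 3)
x(F, N) = 2*N/(2 + F) (x(F, N) = (2*N)/(2 + F) = 2*N/(2 + F))
H = 2 (H = (sqrt(-1 + 3))**2 = (sqrt(2))**2 = 2)
(H*x(1/(-3), 1))**2 = (2*(2*1/(2 + 1/(-3))))**2 = (2*(2*1/(2 - 1/3)))**2 = (2*(2*1/(5/3)))**2 = (2*(2*1*(3/5)))**2 = (2*(6/5))**2 = (12/5)**2 = 144/25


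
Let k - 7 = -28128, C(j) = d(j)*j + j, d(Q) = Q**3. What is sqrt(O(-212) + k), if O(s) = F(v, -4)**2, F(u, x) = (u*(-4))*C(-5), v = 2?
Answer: sqrt(24573479) ≈ 4957.2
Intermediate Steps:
C(j) = j + j**4 (C(j) = j**3*j + j = j**4 + j = j + j**4)
k = -28121 (k = 7 - 28128 = -28121)
F(u, x) = -2480*u (F(u, x) = (u*(-4))*(-5 + (-5)**4) = (-4*u)*(-5 + 625) = -4*u*620 = -2480*u)
O(s) = 24601600 (O(s) = (-2480*2)**2 = (-4960)**2 = 24601600)
sqrt(O(-212) + k) = sqrt(24601600 - 28121) = sqrt(24573479)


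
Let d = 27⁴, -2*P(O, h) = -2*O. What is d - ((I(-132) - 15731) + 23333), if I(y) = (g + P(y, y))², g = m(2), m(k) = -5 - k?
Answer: 504518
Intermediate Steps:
P(O, h) = O (P(O, h) = -(-1)*O = O)
g = -7 (g = -5 - 1*2 = -5 - 2 = -7)
I(y) = (-7 + y)²
d = 531441
d - ((I(-132) - 15731) + 23333) = 531441 - (((-7 - 132)² - 15731) + 23333) = 531441 - (((-139)² - 15731) + 23333) = 531441 - ((19321 - 15731) + 23333) = 531441 - (3590 + 23333) = 531441 - 1*26923 = 531441 - 26923 = 504518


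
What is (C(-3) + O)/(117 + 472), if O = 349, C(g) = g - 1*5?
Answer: 11/19 ≈ 0.57895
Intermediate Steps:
C(g) = -5 + g (C(g) = g - 5 = -5 + g)
(C(-3) + O)/(117 + 472) = ((-5 - 3) + 349)/(117 + 472) = (-8 + 349)/589 = 341*(1/589) = 11/19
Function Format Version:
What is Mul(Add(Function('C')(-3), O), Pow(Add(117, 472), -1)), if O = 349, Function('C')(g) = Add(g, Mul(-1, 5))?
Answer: Rational(11, 19) ≈ 0.57895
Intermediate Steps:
Function('C')(g) = Add(-5, g) (Function('C')(g) = Add(g, -5) = Add(-5, g))
Mul(Add(Function('C')(-3), O), Pow(Add(117, 472), -1)) = Mul(Add(Add(-5, -3), 349), Pow(Add(117, 472), -1)) = Mul(Add(-8, 349), Pow(589, -1)) = Mul(341, Rational(1, 589)) = Rational(11, 19)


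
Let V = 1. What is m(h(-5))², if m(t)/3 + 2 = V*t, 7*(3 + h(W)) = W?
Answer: 14400/49 ≈ 293.88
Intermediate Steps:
h(W) = -3 + W/7
m(t) = -6 + 3*t (m(t) = -6 + 3*(1*t) = -6 + 3*t)
m(h(-5))² = (-6 + 3*(-3 + (⅐)*(-5)))² = (-6 + 3*(-3 - 5/7))² = (-6 + 3*(-26/7))² = (-6 - 78/7)² = (-120/7)² = 14400/49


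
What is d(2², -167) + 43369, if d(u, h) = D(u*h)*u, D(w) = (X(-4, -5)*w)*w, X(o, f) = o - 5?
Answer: -16020695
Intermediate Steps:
X(o, f) = -5 + o
D(w) = -9*w² (D(w) = ((-5 - 4)*w)*w = (-9*w)*w = -9*w²)
d(u, h) = -9*h²*u³ (d(u, h) = (-9*h²*u²)*u = -9*h²*u³)
d(2², -167) + 43369 = -9*(-167)²*(2²)³ + 43369 = -9*27889*4³ + 43369 = -9*27889*64 + 43369 = -16064064 + 43369 = -16020695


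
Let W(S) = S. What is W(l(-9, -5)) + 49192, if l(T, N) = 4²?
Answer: 49208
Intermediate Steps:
l(T, N) = 16
W(l(-9, -5)) + 49192 = 16 + 49192 = 49208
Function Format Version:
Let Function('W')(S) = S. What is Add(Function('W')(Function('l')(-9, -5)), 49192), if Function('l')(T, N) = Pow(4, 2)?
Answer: 49208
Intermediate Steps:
Function('l')(T, N) = 16
Add(Function('W')(Function('l')(-9, -5)), 49192) = Add(16, 49192) = 49208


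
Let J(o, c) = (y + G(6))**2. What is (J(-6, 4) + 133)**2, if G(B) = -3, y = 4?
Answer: 17956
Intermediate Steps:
J(o, c) = 1 (J(o, c) = (4 - 3)**2 = 1**2 = 1)
(J(-6, 4) + 133)**2 = (1 + 133)**2 = 134**2 = 17956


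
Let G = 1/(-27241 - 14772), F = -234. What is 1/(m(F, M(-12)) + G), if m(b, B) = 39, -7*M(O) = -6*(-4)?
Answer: 42013/1638506 ≈ 0.025641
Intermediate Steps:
M(O) = -24/7 (M(O) = -(-6)*(-4)/7 = -1/7*24 = -24/7)
G = -1/42013 (G = 1/(-42013) = -1/42013 ≈ -2.3802e-5)
1/(m(F, M(-12)) + G) = 1/(39 - 1/42013) = 1/(1638506/42013) = 42013/1638506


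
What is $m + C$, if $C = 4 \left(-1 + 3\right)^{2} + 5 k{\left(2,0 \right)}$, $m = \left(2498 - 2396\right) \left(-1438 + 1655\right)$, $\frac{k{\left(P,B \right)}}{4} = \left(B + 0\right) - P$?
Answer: $22110$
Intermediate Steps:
$k{\left(P,B \right)} = - 4 P + 4 B$ ($k{\left(P,B \right)} = 4 \left(\left(B + 0\right) - P\right) = 4 \left(B - P\right) = - 4 P + 4 B$)
$m = 22134$ ($m = 102 \cdot 217 = 22134$)
$C = -24$ ($C = 4 \left(-1 + 3\right)^{2} + 5 \left(\left(-4\right) 2 + 4 \cdot 0\right) = 4 \cdot 2^{2} + 5 \left(-8 + 0\right) = 4 \cdot 4 + 5 \left(-8\right) = 16 - 40 = -24$)
$m + C = 22134 - 24 = 22110$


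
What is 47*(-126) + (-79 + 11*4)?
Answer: -5957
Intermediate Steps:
47*(-126) + (-79 + 11*4) = -5922 + (-79 + 44) = -5922 - 35 = -5957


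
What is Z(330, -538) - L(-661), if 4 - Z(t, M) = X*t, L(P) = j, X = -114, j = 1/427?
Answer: 16065447/427 ≈ 37624.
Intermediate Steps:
j = 1/427 ≈ 0.0023419
L(P) = 1/427
Z(t, M) = 4 + 114*t (Z(t, M) = 4 - (-114)*t = 4 + 114*t)
Z(330, -538) - L(-661) = (4 + 114*330) - 1*1/427 = (4 + 37620) - 1/427 = 37624 - 1/427 = 16065447/427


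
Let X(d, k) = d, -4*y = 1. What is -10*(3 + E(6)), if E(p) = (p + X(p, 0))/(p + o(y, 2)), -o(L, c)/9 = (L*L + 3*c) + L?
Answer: -6770/247 ≈ -27.409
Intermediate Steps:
y = -¼ (y = -¼*1 = -¼ ≈ -0.25000)
o(L, c) = -27*c - 9*L - 9*L² (o(L, c) = -9*((L*L + 3*c) + L) = -9*((L² + 3*c) + L) = -9*(L + L² + 3*c) = -27*c - 9*L - 9*L²)
E(p) = 2*p/(-837/16 + p) (E(p) = (p + p)/(p + (-27*2 - 9*(-¼) - 9*(-¼)²)) = (2*p)/(p + (-54 + 9/4 - 9*1/16)) = (2*p)/(p + (-54 + 9/4 - 9/16)) = (2*p)/(p - 837/16) = (2*p)/(-837/16 + p) = 2*p/(-837/16 + p))
-10*(3 + E(6)) = -10*(3 + 32*6/(-837 + 16*6)) = -10*(3 + 32*6/(-837 + 96)) = -10*(3 + 32*6/(-741)) = -10*(3 + 32*6*(-1/741)) = -10*(3 - 64/247) = -10*677/247 = -6770/247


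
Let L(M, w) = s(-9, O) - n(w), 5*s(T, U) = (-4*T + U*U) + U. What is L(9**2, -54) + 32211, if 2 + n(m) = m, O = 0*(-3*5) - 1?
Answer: 161371/5 ≈ 32274.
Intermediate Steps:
O = -1 (O = 0*(-15) - 1 = 0 - 1 = -1)
s(T, U) = -4*T/5 + U/5 + U**2/5 (s(T, U) = ((-4*T + U*U) + U)/5 = ((-4*T + U**2) + U)/5 = ((U**2 - 4*T) + U)/5 = (U + U**2 - 4*T)/5 = -4*T/5 + U/5 + U**2/5)
n(m) = -2 + m
L(M, w) = 46/5 - w (L(M, w) = (-4/5*(-9) + (1/5)*(-1) + (1/5)*(-1)**2) - (-2 + w) = (36/5 - 1/5 + (1/5)*1) + (2 - w) = (36/5 - 1/5 + 1/5) + (2 - w) = 36/5 + (2 - w) = 46/5 - w)
L(9**2, -54) + 32211 = (46/5 - 1*(-54)) + 32211 = (46/5 + 54) + 32211 = 316/5 + 32211 = 161371/5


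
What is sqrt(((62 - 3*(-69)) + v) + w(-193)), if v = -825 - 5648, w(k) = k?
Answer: I*sqrt(6397) ≈ 79.981*I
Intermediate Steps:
v = -6473
sqrt(((62 - 3*(-69)) + v) + w(-193)) = sqrt(((62 - 3*(-69)) - 6473) - 193) = sqrt(((62 + 207) - 6473) - 193) = sqrt((269 - 6473) - 193) = sqrt(-6204 - 193) = sqrt(-6397) = I*sqrt(6397)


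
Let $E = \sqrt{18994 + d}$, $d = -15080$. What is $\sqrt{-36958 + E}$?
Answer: $\sqrt{-36958 + \sqrt{3914}} \approx 192.08 i$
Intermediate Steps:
$E = \sqrt{3914}$ ($E = \sqrt{18994 - 15080} = \sqrt{3914} \approx 62.562$)
$\sqrt{-36958 + E} = \sqrt{-36958 + \sqrt{3914}}$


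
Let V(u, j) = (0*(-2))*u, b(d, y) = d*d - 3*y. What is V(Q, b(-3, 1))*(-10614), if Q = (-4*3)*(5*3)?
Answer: 0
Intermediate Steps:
Q = -180 (Q = -12*15 = -180)
b(d, y) = d**2 - 3*y
V(u, j) = 0 (V(u, j) = 0*u = 0)
V(Q, b(-3, 1))*(-10614) = 0*(-10614) = 0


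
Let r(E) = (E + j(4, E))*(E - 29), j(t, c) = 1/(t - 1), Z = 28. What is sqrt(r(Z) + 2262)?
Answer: sqrt(20103)/3 ≈ 47.262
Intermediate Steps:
j(t, c) = 1/(-1 + t)
r(E) = (-29 + E)*(1/3 + E) (r(E) = (E + 1/(-1 + 4))*(E - 29) = (E + 1/3)*(-29 + E) = (1/3 + E)*(-29 + E) = (-29 + E)*(1/3 + E))
sqrt(r(Z) + 2262) = sqrt((-29/3 + 28**2 - 86/3*28) + 2262) = sqrt((-29/3 + 784 - 2408/3) + 2262) = sqrt(-85/3 + 2262) = sqrt(6701/3) = sqrt(20103)/3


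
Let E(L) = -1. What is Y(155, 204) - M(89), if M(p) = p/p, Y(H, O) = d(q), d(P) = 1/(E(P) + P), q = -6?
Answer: -8/7 ≈ -1.1429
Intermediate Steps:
d(P) = 1/(-1 + P)
Y(H, O) = -⅐ (Y(H, O) = 1/(-1 - 6) = 1/(-7) = -⅐)
M(p) = 1
Y(155, 204) - M(89) = -⅐ - 1*1 = -⅐ - 1 = -8/7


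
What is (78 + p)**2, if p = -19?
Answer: 3481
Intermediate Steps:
(78 + p)**2 = (78 - 19)**2 = 59**2 = 3481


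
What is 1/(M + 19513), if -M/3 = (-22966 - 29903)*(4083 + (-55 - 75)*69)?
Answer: -1/775092896 ≈ -1.2902e-9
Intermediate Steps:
M = -775112409 (M = -3*(-22966 - 29903)*(4083 + (-55 - 75)*69) = -(-158607)*(4083 - 130*69) = -(-158607)*(4083 - 8970) = -(-158607)*(-4887) = -3*258370803 = -775112409)
1/(M + 19513) = 1/(-775112409 + 19513) = 1/(-775092896) = -1/775092896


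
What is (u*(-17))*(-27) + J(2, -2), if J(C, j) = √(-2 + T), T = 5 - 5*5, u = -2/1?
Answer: -918 + I*√22 ≈ -918.0 + 4.6904*I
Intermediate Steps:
u = -2 (u = -2*1 = -2)
T = -20 (T = 5 - 25 = -20)
J(C, j) = I*√22 (J(C, j) = √(-2 - 20) = √(-22) = I*√22)
(u*(-17))*(-27) + J(2, -2) = -2*(-17)*(-27) + I*√22 = 34*(-27) + I*√22 = -918 + I*√22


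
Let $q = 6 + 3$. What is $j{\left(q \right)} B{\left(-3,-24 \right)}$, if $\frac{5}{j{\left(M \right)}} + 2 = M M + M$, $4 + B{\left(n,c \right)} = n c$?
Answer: $\frac{85}{22} \approx 3.8636$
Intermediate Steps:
$q = 9$
$B{\left(n,c \right)} = -4 + c n$ ($B{\left(n,c \right)} = -4 + n c = -4 + c n$)
$j{\left(M \right)} = \frac{5}{-2 + M + M^{2}}$ ($j{\left(M \right)} = \frac{5}{-2 + \left(M M + M\right)} = \frac{5}{-2 + \left(M^{2} + M\right)} = \frac{5}{-2 + \left(M + M^{2}\right)} = \frac{5}{-2 + M + M^{2}}$)
$j{\left(q \right)} B{\left(-3,-24 \right)} = \frac{5}{-2 + 9 + 9^{2}} \left(-4 - -72\right) = \frac{5}{-2 + 9 + 81} \left(-4 + 72\right) = \frac{5}{88} \cdot 68 = \frac{85}{22}$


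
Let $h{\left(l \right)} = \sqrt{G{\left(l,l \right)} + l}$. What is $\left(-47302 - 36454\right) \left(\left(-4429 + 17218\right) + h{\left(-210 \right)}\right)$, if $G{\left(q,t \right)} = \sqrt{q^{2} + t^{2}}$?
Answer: $-1071155484 - 83756 \sqrt{-210 + 210 \sqrt{2}} \approx -1.0719 \cdot 10^{9}$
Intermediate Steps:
$h{\left(l \right)} = \sqrt{l + \sqrt{2} \sqrt{l^{2}}}$ ($h{\left(l \right)} = \sqrt{\sqrt{l^{2} + l^{2}} + l} = \sqrt{\sqrt{2 l^{2}} + l} = \sqrt{\sqrt{2} \sqrt{l^{2}} + l} = \sqrt{l + \sqrt{2} \sqrt{l^{2}}}$)
$\left(-47302 - 36454\right) \left(\left(-4429 + 17218\right) + h{\left(-210 \right)}\right) = \left(-47302 - 36454\right) \left(\left(-4429 + 17218\right) + \sqrt{-210 + \sqrt{2} \sqrt{\left(-210\right)^{2}}}\right) = - 83756 \left(12789 + \sqrt{-210 + \sqrt{2} \sqrt{44100}}\right) = - 83756 \left(12789 + \sqrt{-210 + \sqrt{2} \cdot 210}\right) = - 83756 \left(12789 + \sqrt{-210 + 210 \sqrt{2}}\right) = -1071155484 - 83756 \sqrt{-210 + 210 \sqrt{2}}$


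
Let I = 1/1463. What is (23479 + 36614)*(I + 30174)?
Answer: 241161747669/133 ≈ 1.8132e+9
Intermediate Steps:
I = 1/1463 ≈ 0.00068353
(23479 + 36614)*(I + 30174) = (23479 + 36614)*(1/1463 + 30174) = 60093*(44144563/1463) = 241161747669/133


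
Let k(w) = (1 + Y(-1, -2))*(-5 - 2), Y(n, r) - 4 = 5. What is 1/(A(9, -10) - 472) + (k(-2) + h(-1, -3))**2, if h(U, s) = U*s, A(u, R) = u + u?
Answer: 2038005/454 ≈ 4489.0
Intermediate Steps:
Y(n, r) = 9 (Y(n, r) = 4 + 5 = 9)
A(u, R) = 2*u
k(w) = -70 (k(w) = (1 + 9)*(-5 - 2) = 10*(-7) = -70)
1/(A(9, -10) - 472) + (k(-2) + h(-1, -3))**2 = 1/(2*9 - 472) + (-70 - 1*(-3))**2 = 1/(18 - 472) + (-70 + 3)**2 = 1/(-454) + (-67)**2 = -1/454 + 4489 = 2038005/454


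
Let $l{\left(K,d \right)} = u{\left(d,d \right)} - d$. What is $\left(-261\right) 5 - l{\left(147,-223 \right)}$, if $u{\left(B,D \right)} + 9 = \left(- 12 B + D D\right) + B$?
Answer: $-53701$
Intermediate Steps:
$u{\left(B,D \right)} = -9 + D^{2} - 11 B$ ($u{\left(B,D \right)} = -9 - \left(11 B - D D\right) = -9 - \left(- D^{2} + 11 B\right) = -9 + D^{2} - 11 B$)
$l{\left(K,d \right)} = -9 + d^{2} - 12 d$ ($l{\left(K,d \right)} = \left(-9 + d^{2} - 11 d\right) - d = -9 + d^{2} - 12 d$)
$\left(-261\right) 5 - l{\left(147,-223 \right)} = \left(-261\right) 5 - \left(-9 + \left(-223\right)^{2} - -2676\right) = -1305 - \left(-9 + 49729 + 2676\right) = -1305 - 52396 = -53701$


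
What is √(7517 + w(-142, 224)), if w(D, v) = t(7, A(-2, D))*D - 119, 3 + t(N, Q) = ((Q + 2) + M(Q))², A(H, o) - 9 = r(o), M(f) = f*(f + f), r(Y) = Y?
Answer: I*√176413835454 ≈ 4.2002e+5*I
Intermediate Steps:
M(f) = 2*f² (M(f) = f*(2*f) = 2*f²)
A(H, o) = 9 + o
t(N, Q) = -3 + (2 + Q + 2*Q²)² (t(N, Q) = -3 + ((Q + 2) + 2*Q²)² = -3 + ((2 + Q) + 2*Q²)² = -3 + (2 + Q + 2*Q²)²)
w(D, v) = -119 + D*(-3 + (11 + D + 2*(9 + D)²)²) (w(D, v) = (-3 + (2 + (9 + D) + 2*(9 + D)²)²)*D - 119 = (-3 + (11 + D + 2*(9 + D)²)²)*D - 119 = D*(-3 + (11 + D + 2*(9 + D)²)²) - 119 = -119 + D*(-3 + (11 + D + 2*(9 + D)²)²))
√(7517 + w(-142, 224)) = √(7517 + (-119 - 142*(-3 + (11 - 142 + 2*(9 - 142)²)²))) = √(7517 + (-119 - 142*(-3 + (11 - 142 + 2*(-133)²)²))) = √(7517 + (-119 - 142*(-3 + (11 - 142 + 2*17689)²))) = √(7517 + (-119 - 142*(-3 + (11 - 142 + 35378)²))) = √(7517 + (-119 - 142*(-3 + 35247²))) = √(7517 + (-119 - 142*(-3 + 1242351009))) = √(7517 + (-119 - 142*1242351006)) = √(7517 + (-119 - 176413842852)) = √(7517 - 176413842971) = √(-176413835454) = I*√176413835454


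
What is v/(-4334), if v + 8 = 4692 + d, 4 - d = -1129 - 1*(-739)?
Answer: -2539/2167 ≈ -1.1717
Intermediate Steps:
d = 394 (d = 4 - (-1129 - 1*(-739)) = 4 - (-1129 + 739) = 4 - 1*(-390) = 4 + 390 = 394)
v = 5078 (v = -8 + (4692 + 394) = -8 + 5086 = 5078)
v/(-4334) = 5078/(-4334) = 5078*(-1/4334) = -2539/2167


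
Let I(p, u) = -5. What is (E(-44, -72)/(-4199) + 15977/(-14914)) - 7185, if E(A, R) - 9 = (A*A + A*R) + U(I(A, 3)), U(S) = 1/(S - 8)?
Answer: -5851247512081/814110518 ≈ -7187.3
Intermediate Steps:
U(S) = 1/(-8 + S)
E(A, R) = 116/13 + A² + A*R (E(A, R) = 9 + ((A*A + A*R) + 1/(-8 - 5)) = 9 + ((A² + A*R) + 1/(-13)) = 9 + ((A² + A*R) - 1/13) = 9 + (-1/13 + A² + A*R) = 116/13 + A² + A*R)
(E(-44, -72)/(-4199) + 15977/(-14914)) - 7185 = ((116/13 + (-44)² - 44*(-72))/(-4199) + 15977/(-14914)) - 7185 = ((116/13 + 1936 + 3168)*(-1/4199) + 15977*(-1/14914)) - 7185 = ((66468/13)*(-1/4199) - 15977/14914) - 7185 = (-66468/54587 - 15977/14914) - 7185 = -1863440251/814110518 - 7185 = -5851247512081/814110518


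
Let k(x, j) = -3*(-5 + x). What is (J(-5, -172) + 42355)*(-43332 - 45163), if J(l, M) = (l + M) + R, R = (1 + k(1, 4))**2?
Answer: -3747497765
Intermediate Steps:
k(x, j) = 15 - 3*x
R = 169 (R = (1 + (15 - 3*1))**2 = (1 + (15 - 3))**2 = (1 + 12)**2 = 13**2 = 169)
J(l, M) = 169 + M + l (J(l, M) = (l + M) + 169 = (M + l) + 169 = 169 + M + l)
(J(-5, -172) + 42355)*(-43332 - 45163) = ((169 - 172 - 5) + 42355)*(-43332 - 45163) = (-8 + 42355)*(-88495) = 42347*(-88495) = -3747497765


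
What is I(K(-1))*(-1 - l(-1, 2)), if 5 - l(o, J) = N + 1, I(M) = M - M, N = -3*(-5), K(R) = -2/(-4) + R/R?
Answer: 0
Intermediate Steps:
K(R) = 3/2 (K(R) = -2*(-¼) + 1 = ½ + 1 = 3/2)
N = 15
I(M) = 0
l(o, J) = -11 (l(o, J) = 5 - (15 + 1) = 5 - 1*16 = 5 - 16 = -11)
I(K(-1))*(-1 - l(-1, 2)) = 0*(-1 - 1*(-11)) = 0*(-1 + 11) = 0*10 = 0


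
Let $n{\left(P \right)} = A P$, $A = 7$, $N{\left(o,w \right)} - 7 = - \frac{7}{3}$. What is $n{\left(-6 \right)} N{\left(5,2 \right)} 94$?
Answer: $-18424$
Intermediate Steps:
$N{\left(o,w \right)} = \frac{14}{3}$ ($N{\left(o,w \right)} = 7 - \frac{7}{3} = \frac{14}{3}$)
$n{\left(P \right)} = 7 P$
$n{\left(-6 \right)} N{\left(5,2 \right)} 94 = 7 \left(-6\right) \frac{14}{3} \cdot 94 = \left(-42\right) \frac{14}{3} \cdot 94 = \left(-196\right) 94 = -18424$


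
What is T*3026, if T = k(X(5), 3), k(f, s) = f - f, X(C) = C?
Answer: 0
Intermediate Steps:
k(f, s) = 0
T = 0
T*3026 = 0*3026 = 0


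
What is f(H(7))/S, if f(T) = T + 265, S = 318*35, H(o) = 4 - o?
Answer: 131/5565 ≈ 0.023540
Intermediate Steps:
S = 11130
f(T) = 265 + T
f(H(7))/S = (265 + (4 - 1*7))/11130 = (265 + (4 - 7))*(1/11130) = (265 - 3)*(1/11130) = 262*(1/11130) = 131/5565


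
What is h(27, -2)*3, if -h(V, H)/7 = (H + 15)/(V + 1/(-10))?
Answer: -2730/269 ≈ -10.149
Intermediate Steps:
h(V, H) = -7*(15 + H)/(-⅒ + V) (h(V, H) = -7*(H + 15)/(V + 1/(-10)) = -7*(15 + H)/(V - ⅒) = -7*(15 + H)/(-⅒ + V))
h(27, -2)*3 = (70*(-15 - 1*(-2))/(-1 + 10*27))*3 = (70*(-15 + 2)/(-1 + 270))*3 = (70*(-13)/269)*3 = (70*(1/269)*(-13))*3 = -910/269*3 = -2730/269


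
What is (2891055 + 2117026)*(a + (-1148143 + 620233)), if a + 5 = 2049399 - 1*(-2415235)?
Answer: 19715407626239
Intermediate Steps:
a = 4464629 (a = -5 + (2049399 - 1*(-2415235)) = -5 + (2049399 + 2415235) = -5 + 4464634 = 4464629)
(2891055 + 2117026)*(a + (-1148143 + 620233)) = (2891055 + 2117026)*(4464629 + (-1148143 + 620233)) = 5008081*(4464629 - 527910) = 5008081*3936719 = 19715407626239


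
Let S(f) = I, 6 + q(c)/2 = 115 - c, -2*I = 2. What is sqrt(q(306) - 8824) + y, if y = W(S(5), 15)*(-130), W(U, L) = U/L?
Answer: 26/3 + I*sqrt(9218) ≈ 8.6667 + 96.01*I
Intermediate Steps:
I = -1 (I = -1/2*2 = -1)
q(c) = 218 - 2*c (q(c) = -12 + 2*(115 - c) = -12 + (230 - 2*c) = 218 - 2*c)
S(f) = -1
y = 26/3 (y = -1/15*(-130) = 26/3 ≈ 8.6667)
sqrt(q(306) - 8824) + y = sqrt((218 - 2*306) - 8824) + 26/3 = sqrt((218 - 612) - 8824) + 26/3 = sqrt(-394 - 8824) + 26/3 = sqrt(-9218) + 26/3 = I*sqrt(9218) + 26/3 = 26/3 + I*sqrt(9218)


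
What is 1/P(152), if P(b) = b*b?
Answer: 1/23104 ≈ 4.3283e-5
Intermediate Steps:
P(b) = b²
1/P(152) = 1/(152²) = 1/23104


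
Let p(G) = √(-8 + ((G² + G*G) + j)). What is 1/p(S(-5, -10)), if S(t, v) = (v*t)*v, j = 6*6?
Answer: √125007/250014 ≈ 0.0014142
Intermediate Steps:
j = 36
S(t, v) = t*v² (S(t, v) = (t*v)*v = t*v²)
p(G) = √(28 + 2*G²) (p(G) = √(-8 + ((G² + G*G) + 36)) = √(-8 + ((G² + G²) + 36)) = √(-8 + (2*G² + 36)) = √(-8 + (36 + 2*G²)) = √(28 + 2*G²))
1/p(S(-5, -10)) = 1/(√(28 + 2*(-5*(-10)²)²)) = 1/(√(28 + 2*(-5*100)²)) = 1/(√(28 + 2*(-500)²)) = 1/(√(28 + 2*250000)) = 1/(√(28 + 500000)) = 1/(√500028) = 1/(2*√125007) = √125007/250014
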